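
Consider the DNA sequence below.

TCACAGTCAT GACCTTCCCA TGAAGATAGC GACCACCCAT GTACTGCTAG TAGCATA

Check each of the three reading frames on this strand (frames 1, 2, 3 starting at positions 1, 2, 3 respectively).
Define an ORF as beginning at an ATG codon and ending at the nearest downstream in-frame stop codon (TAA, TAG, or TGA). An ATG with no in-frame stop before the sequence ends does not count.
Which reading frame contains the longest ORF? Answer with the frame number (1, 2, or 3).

Frame 1: TCA CAG TCA TGA CCT TCC CAT GAA GAT AGC GAC CAC CCA TGT ACT GCT AGT AGC ATA — no ATG→stop ORF.
Frame 2: CAC AGT CAT GAC CTT CCC ATG AAG ATA GCG ACC ACC CAT GTA CTG CTA GTA GCA — no ATG→stop ORF.
Frame 3: ACA GTC ATG ACC TTC CCA TGA AGA TAG CGA CCA CCC ATG TAC TGC TAG TAG CAT — ATG at 9, stop TGA at 21 → 15 nt; ATG at 39, stop TAG at 48 → 12 nt.
Longest ORF is 15 nt in frame 3 (positions 9–23).

3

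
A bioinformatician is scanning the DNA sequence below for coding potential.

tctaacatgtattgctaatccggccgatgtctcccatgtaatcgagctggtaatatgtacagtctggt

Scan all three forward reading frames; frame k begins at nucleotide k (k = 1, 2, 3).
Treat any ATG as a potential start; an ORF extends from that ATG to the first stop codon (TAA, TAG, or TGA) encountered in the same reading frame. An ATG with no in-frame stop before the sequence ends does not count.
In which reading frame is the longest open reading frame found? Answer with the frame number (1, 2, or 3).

3

Frame 1: TCT AAC ATG TAT TGC TAA TCC GGC CGA TGT CTC CCA TGT AAT CGA GCT GGT AAT ATG TAC AGT CTG — ATG at 7, stop TAA at 16 → 12 nt.
Frame 2: CTA ACA TGT ATT GCT AAT CCG GCC GAT GTC TCC CAT GTA ATC GAG CTG GTA ATA TGT ACA GTC TGG — no ATG→stop ORF.
Frame 3: TAA CAT GTA TTG CTA ATC CGG CCG ATG TCT CCC ATG TAA TCG AGC TGG TAA TAT GTA CAG TCT GGT — ATG at 27, stop TAA at 39 → 15 nt; ATG at 36, stop TAA at 39 → 6 nt.
Longest ORF is 15 nt in frame 3 (positions 27–41).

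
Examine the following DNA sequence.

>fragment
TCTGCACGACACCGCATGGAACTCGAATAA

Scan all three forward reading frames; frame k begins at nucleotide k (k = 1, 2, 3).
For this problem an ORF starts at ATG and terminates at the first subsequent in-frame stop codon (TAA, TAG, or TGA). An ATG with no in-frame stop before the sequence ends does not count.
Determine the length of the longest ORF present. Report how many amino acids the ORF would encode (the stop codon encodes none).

Frame 1: TCT GCA CGA CAC CGC ATG GAA CTC GAA TAA — ATG at 16, stop TAA at 28 → 15 nt.
Frame 2: CTG CAC GAC ACC GCA TGG AAC TCG AAT — no ATG→stop ORF.
Frame 3: TGC ACG ACA CCG CAT GGA ACT CGA ATA — no ATG→stop ORF.
Longest: frame 1, positions 16–30, 15 nt = 5 codons = 4 aa. → 4 amino acids.

4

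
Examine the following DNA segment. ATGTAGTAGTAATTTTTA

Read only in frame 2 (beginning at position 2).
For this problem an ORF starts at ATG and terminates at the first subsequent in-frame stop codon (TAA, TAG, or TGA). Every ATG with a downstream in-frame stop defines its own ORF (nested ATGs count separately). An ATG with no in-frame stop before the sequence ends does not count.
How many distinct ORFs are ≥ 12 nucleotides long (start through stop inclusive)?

Frame 2: TGT AGT AGT AAT TTT — no ATG→stop ORF.
No ORF reaches 12 nucleotides. Count = 0.

0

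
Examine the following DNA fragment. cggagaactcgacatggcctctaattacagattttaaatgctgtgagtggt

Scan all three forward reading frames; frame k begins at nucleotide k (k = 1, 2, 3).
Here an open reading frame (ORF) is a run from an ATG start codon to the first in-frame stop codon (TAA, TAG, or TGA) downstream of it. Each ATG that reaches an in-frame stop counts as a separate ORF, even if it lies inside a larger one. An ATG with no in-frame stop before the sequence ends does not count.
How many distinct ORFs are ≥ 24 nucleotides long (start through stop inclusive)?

Frame 1: CGG AGA ACT CGA CAT GGC CTC TAA TTA CAG ATT TTA AAT GCT GTG AGT GGT — no ATG→stop ORF.
Frame 2: GGA GAA CTC GAC ATG GCC TCT AAT TAC AGA TTT TAA ATG CTG TGA GTG — ATG at 14, stop TAA at 35 → 24 nt; ATG at 38, stop TGA at 44 → 9 nt.
Frame 3: GAG AAC TCG ACA TGG CCT CTA ATT ACA GAT TTT AAA TGC TGT GAG TGG — no ATG→stop ORF.
ORFs ≥ 24 nucleotides: frame 2 14–37 (24 nucleotides). Count = 1.

1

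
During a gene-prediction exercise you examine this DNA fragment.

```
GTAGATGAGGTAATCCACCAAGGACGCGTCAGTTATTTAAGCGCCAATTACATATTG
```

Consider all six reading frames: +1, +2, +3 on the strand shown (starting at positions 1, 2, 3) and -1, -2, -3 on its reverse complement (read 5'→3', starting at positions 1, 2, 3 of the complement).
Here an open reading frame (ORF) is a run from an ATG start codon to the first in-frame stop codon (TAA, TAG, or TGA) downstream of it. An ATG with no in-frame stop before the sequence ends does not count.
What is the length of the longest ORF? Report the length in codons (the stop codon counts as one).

Reverse complement (5'→3'): CAATATGTAATTGGCGCTTAAATAACTGACGCGTCCTTGGTGGATTACCTCATCTAC
Frame +1: GTA GAT GAG GTA ATC CAC CAA GGA CGC GTC AGT TAT TTA AGC GCC AAT TAC ATA TTG — no ATG→stop ORF.
Frame +2: TAG ATG AGG TAA TCC ACC AAG GAC GCG TCA GTT ATT TAA GCG CCA ATT ACA TAT — ATG at 5, stop TAA at 11 → 9 nt.
Frame +3: AGA TGA GGT AAT CCA CCA AGG ACG CGT CAG TTA TTT AAG CGC CAA TTA CAT ATT — no ATG→stop ORF.
Frame -1: CAA TAT GTA ATT GGC GCT TAA ATA ACT GAC GCG TCC TTG GTG GAT TAC CTC ATC TAC — no ATG→stop ORF.
Frame -2: AAT ATG TAA TTG GCG CTT AAA TAA CTG ACG CGT CCT TGG TGG ATT ACC TCA TCT — ATG at 5, stop TAA at 8 → 6 nt.
Frame -3: ATA TGT AAT TGG CGC TTA AAT AAC TGA CGC GTC CTT GGT GGA TTA CCT CAT CTA — no ATG→stop ORF.
Longest: frame +2, positions 5–13, 9 nt = 3 codons = 2 aa. → 3 codons.

3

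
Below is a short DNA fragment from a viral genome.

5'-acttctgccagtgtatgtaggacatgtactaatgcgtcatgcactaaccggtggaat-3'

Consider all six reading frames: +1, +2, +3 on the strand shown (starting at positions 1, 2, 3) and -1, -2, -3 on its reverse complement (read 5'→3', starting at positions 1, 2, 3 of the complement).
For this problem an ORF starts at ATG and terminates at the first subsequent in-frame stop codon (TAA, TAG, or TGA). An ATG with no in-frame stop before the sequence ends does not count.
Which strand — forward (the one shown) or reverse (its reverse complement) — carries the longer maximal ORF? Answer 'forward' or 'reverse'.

Reverse complement (5'→3'): ATTCCACCGGTTAGTGCATGACGCATTAGTACATGTCCTACATACACTGGCAGAAGT
Frame +1: ACT TCT GCC AGT GTA TGT AGG ACA TGT ACT AAT GCG TCA TGC ACT AAC CGG TGG AAT — no ATG→stop ORF.
Frame +2: CTT CTG CCA GTG TAT GTA GGA CAT GTA CTA ATG CGT CAT GCA CTA ACC GGT GGA — no ATG→stop ORF.
Frame +3: TTC TGC CAG TGT ATG TAG GAC ATG TAC TAA TGC GTC ATG CAC TAA CCG GTG GAA — ATG at 15, stop TAG at 18 → 6 nt; ATG at 24, stop TAA at 30 → 9 nt; ATG at 39, stop TAA at 45 → 9 nt.
Frame -1: ATT CCA CCG GTT AGT GCA TGA CGC ATT AGT ACA TGT CCT ACA TAC ACT GGC AGA AGT — no ATG→stop ORF.
Frame -2: TTC CAC CGG TTA GTG CAT GAC GCA TTA GTA CAT GTC CTA CAT ACA CTG GCA GAA — no ATG→stop ORF.
Frame -3: TCC ACC GGT TAG TGC ATG ACG CAT TAG TAC ATG TCC TAC ATA CAC TGG CAG AAG — ATG at 18, stop TAG at 27 → 12 nt.
Forward-strand max 9 nt; reverse-strand max 12 nt. The reverse strand has the longer ORF.

reverse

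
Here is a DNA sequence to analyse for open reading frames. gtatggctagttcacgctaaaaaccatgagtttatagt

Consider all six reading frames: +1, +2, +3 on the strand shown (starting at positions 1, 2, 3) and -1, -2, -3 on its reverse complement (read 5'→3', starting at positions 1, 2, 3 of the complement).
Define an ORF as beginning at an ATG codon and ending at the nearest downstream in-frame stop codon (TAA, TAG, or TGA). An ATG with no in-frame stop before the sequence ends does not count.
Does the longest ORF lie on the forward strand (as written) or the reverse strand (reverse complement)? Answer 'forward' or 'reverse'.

Reverse complement (5'→3'): ACTATAAACTCATGGTTTTTAGCGTGAACTAGCCATAC
Frame +1: GTA TGG CTA GTT CAC GCT AAA AAC CAT GAG TTT ATA — no ATG→stop ORF.
Frame +2: TAT GGC TAG TTC ACG CTA AAA ACC ATG AGT TTA TAG — ATG at 26, stop TAG at 35 → 12 nt.
Frame +3: ATG GCT AGT TCA CGC TAA AAA CCA TGA GTT TAT AGT — ATG at 3, stop TAA at 18 → 18 nt.
Frame -1: ACT ATA AAC TCA TGG TTT TTA GCG TGA ACT AGC CAT — no ATG→stop ORF.
Frame -2: CTA TAA ACT CAT GGT TTT TAG CGT GAA CTA GCC ATA — no ATG→stop ORF.
Frame -3: TAT AAA CTC ATG GTT TTT AGC GTG AAC TAG CCA TAC — ATG at 12, stop TAG at 30 → 21 nt.
Forward-strand max 18 nt; reverse-strand max 21 nt. The reverse strand has the longer ORF.

reverse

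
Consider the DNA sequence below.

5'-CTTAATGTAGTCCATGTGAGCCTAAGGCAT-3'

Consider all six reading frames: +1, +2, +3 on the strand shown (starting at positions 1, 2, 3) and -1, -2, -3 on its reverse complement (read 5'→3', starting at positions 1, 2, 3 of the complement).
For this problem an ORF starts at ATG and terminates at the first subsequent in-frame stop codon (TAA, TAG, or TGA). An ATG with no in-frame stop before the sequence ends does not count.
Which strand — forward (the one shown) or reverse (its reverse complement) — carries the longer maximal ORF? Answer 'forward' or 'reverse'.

Reverse complement (5'→3'): ATGCCTTAGGCTCACATGGACTACATTAAG
Frame +1: CTT AAT GTA GTC CAT GTG AGC CTA AGG CAT — no ATG→stop ORF.
Frame +2: TTA ATG TAG TCC ATG TGA GCC TAA GGC — ATG at 5, stop TAG at 8 → 6 nt; ATG at 14, stop TGA at 17 → 6 nt.
Frame +3: TAA TGT AGT CCA TGT GAG CCT AAG GCA — no ATG→stop ORF.
Frame -1: ATG CCT TAG GCT CAC ATG GAC TAC ATT AAG — ATG at 1, stop TAG at 7 → 9 nt.
Frame -2: TGC CTT AGG CTC ACA TGG ACT ACA TTA — no ATG→stop ORF.
Frame -3: GCC TTA GGC TCA CAT GGA CTA CAT TAA — no ATG→stop ORF.
Forward-strand max 6 nt; reverse-strand max 9 nt. The reverse strand has the longer ORF.

reverse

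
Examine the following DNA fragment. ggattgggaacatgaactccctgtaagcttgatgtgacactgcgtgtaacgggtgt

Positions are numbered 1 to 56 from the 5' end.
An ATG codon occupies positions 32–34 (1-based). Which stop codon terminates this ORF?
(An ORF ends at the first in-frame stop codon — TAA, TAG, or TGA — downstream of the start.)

TGA

Codons from position 32: ATG (32–34), TGA (35–37).
The first in-frame stop codon is TGA.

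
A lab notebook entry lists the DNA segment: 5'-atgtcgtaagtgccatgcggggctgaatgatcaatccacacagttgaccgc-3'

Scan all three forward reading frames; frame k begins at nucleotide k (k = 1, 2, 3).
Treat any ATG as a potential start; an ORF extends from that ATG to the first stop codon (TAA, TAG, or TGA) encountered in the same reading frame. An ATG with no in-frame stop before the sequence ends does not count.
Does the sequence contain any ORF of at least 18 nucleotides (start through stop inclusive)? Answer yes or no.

yes

Frame 1: ATG TCG TAA GTG CCA TGC GGG GCT GAA TGA TCA ATC CAC ACA GTT GAC CGC — ATG at 1, stop TAA at 7 → 9 nt.
Frame 2: TGT CGT AAG TGC CAT GCG GGG CTG AAT GAT CAA TCC ACA CAG TTG ACC — no ATG→stop ORF.
Frame 3: GTC GTA AGT GCC ATG CGG GGC TGA ATG ATC AAT CCA CAC AGT TGA CCG — ATG at 15, stop TGA at 24 → 12 nt; ATG at 27, stop TGA at 45 → 21 nt.
Frame 3 has an ORF of 21 nucleotides (positions 27–47) ≥ 18, so yes.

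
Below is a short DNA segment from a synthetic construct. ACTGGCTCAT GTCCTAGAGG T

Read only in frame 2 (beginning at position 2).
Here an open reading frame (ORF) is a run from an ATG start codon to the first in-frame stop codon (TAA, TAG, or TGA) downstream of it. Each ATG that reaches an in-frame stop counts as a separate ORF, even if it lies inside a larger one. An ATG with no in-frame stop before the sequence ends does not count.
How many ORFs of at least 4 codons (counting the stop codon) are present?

Frame 2: CTG GCT CAT GTC CTA GAG — no ATG→stop ORF.
No ORF reaches 4 codons. Count = 0.

0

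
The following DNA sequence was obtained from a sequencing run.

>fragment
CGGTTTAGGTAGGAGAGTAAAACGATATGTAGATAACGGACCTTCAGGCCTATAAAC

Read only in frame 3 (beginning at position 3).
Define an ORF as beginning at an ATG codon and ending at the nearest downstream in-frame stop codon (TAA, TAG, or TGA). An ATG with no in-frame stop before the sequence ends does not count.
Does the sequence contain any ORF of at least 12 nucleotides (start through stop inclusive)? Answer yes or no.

Frame 3: GTT TAG GTA GGA GAG TAA AAC GAT ATG TAG ATA ACG GAC CTT CAG GCC TAT AAA — ATG at 27, stop TAG at 30 → 6 nt.
Largest ORF found is 6 nucleotides < 12, so no.

no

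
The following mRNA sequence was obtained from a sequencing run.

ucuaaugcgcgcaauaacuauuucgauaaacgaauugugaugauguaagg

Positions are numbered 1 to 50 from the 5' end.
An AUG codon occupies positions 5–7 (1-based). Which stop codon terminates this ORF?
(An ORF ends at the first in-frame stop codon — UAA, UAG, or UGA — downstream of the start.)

Codons from position 5: AUG (5–7), CGC (8–10), GCA (11–13), AUA (14–16), ACU (17–19), AUU (20–22), UCG (23–25), AUA (26–28), AAC (29–31), GAA (32–34), UUG (35–37), UGA (38–40).
The first in-frame stop codon is UGA.

UGA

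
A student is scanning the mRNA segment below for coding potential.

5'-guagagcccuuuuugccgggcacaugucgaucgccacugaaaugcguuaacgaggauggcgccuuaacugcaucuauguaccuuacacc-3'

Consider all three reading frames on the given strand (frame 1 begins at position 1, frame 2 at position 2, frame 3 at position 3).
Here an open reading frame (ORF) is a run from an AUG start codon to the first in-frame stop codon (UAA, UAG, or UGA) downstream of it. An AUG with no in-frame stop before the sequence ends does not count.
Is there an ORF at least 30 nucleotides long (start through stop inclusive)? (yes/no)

Frame 1: GUA GAG CCC UUU UUG CCG GGC ACA UGU CGA UCG CCA CUG AAA UGC GUU AAC GAG GAU GGC GCC UUA ACU GCA UCU AUG UAC CUU ACA — no AUG→stop ORF.
Frame 2: UAG AGC CCU UUU UGC CGG GCA CAU GUC GAU CGC CAC UGA AAU GCG UUA ACG AGG AUG GCG CCU UAA CUG CAU CUA UGU ACC UUA CAC — AUG at 56, stop UAA at 65 → 12 nt.
Frame 3: AGA GCC CUU UUU GCC GGG CAC AUG UCG AUC GCC ACU GAA AUG CGU UAA CGA GGA UGG CGC CUU AAC UGC AUC UAU GUA CCU UAC ACC — AUG at 24, stop UAA at 48 → 27 nt; AUG at 42, stop UAA at 48 → 9 nt.
Largest ORF found is 27 nucleotides < 30, so no.

no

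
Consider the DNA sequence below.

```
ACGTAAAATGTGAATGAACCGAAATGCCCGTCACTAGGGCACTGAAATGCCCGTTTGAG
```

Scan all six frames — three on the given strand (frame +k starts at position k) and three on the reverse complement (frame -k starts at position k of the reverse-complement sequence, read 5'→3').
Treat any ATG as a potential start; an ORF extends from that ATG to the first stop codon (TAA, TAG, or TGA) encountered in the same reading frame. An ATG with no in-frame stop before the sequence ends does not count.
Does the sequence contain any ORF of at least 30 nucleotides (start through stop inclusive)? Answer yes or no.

Reverse complement (5'→3'): CTCAAACGGGCATTTCAGTGCCCTAGTGACGGGCATTTCGGTTCATTCACATTTTACGT
Frame +1: ACG TAA AAT GTG AAT GAA CCG AAA TGC CCG TCA CTA GGG CAC TGA AAT GCC CGT TTG — no ATG→stop ORF.
Frame +2: CGT AAA ATG TGA ATG AAC CGA AAT GCC CGT CAC TAG GGC ACT GAA ATG CCC GTT TGA — ATG at 8, stop TGA at 11 → 6 nt; ATG at 14, stop TAG at 35 → 24 nt; ATG at 47, stop TGA at 56 → 12 nt.
Frame +3: GTA AAA TGT GAA TGA ACC GAA ATG CCC GTC ACT AGG GCA CTG AAA TGC CCG TTT GAG — no ATG→stop ORF.
Frame -1: CTC AAA CGG GCA TTT CAG TGC CCT AGT GAC GGG CAT TTC GGT TCA TTC ACA TTT TAC — no ATG→stop ORF.
Frame -2: TCA AAC GGG CAT TTC AGT GCC CTA GTG ACG GGC ATT TCG GTT CAT TCA CAT TTT ACG — no ATG→stop ORF.
Frame -3: CAA ACG GGC ATT TCA GTG CCC TAG TGA CGG GCA TTT CGG TTC ATT CAC ATT TTA CGT — no ATG→stop ORF.
Largest ORF found is 24 nucleotides < 30, so no.

no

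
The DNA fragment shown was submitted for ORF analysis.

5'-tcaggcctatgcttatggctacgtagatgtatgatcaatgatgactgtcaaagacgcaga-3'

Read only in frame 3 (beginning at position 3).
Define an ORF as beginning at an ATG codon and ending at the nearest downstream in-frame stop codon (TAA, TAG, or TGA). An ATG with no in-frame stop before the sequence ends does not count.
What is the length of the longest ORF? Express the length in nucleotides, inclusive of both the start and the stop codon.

Frame 3: AGG CCT ATG CTT ATG GCT ACG TAG ATG TAT GAT CAA TGA TGA CTG TCA AAG ACG CAG — ATG at 9, stop TAG at 24 → 18 nt; ATG at 15, stop TAG at 24 → 12 nt; ATG at 27, stop TGA at 39 → 15 nt.
Longest: frame 3, positions 9–26, 18 nt = 6 codons = 5 aa. → 18 nucleotides.

18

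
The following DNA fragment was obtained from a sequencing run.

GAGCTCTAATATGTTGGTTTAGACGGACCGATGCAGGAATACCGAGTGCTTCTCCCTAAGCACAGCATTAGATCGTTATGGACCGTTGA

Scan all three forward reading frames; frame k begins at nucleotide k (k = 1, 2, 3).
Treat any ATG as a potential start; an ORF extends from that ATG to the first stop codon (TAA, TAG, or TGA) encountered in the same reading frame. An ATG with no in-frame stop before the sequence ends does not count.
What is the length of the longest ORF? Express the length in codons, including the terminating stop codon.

4

Frame 1: GAG CTC TAA TAT GTT GGT TTA GAC GGA CCG ATG CAG GAA TAC CGA GTG CTT CTC CCT AAG CAC AGC ATT AGA TCG TTA TGG ACC GTT — no ATG→stop ORF.
Frame 2: AGC TCT AAT ATG TTG GTT TAG ACG GAC CGA TGC AGG AAT ACC GAG TGC TTC TCC CTA AGC ACA GCA TTA GAT CGT TAT GGA CCG TTG — ATG at 11, stop TAG at 20 → 12 nt.
Frame 3: GCT CTA ATA TGT TGG TTT AGA CGG ACC GAT GCA GGA ATA CCG AGT GCT TCT CCC TAA GCA CAG CAT TAG ATC GTT ATG GAC CGT TGA — ATG at 78, stop TGA at 87 → 12 nt.
Longest: frame 2, positions 11–22, 12 nt = 4 codons = 3 aa. → 4 codons.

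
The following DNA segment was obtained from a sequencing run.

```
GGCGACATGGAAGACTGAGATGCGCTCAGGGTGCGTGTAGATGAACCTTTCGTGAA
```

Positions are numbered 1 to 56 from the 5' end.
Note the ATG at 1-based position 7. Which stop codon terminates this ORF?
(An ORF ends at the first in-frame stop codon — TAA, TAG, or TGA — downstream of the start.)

TGA

Codons from position 7: ATG (7–9), GAA (10–12), GAC (13–15), TGA (16–18).
The first in-frame stop codon is TGA.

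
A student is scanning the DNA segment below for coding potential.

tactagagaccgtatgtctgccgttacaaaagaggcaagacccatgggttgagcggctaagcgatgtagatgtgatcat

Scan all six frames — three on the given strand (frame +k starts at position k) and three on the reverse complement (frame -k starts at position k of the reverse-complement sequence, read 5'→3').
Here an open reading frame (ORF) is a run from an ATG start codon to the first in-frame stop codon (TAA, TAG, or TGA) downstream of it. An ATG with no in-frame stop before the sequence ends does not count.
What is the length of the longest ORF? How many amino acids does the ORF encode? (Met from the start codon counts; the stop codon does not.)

12

Reverse complement (5'→3'): ATGATCACATCTACATCGCTTAGCCGCTCAACCCATGGGTCTTGCCTCTTTTGTAACGGCAGACATACGGTCTCTAGTA
Frame +1: TAC TAG AGA CCG TAT GTC TGC CGT TAC AAA AGA GGC AAG ACC CAT GGG TTG AGC GGC TAA GCG ATG TAG ATG TGA TCA — ATG at 64, stop TAG at 67 → 6 nt; ATG at 70, stop TGA at 73 → 6 nt.
Frame +2: ACT AGA GAC CGT ATG TCT GCC GTT ACA AAA GAG GCA AGA CCC ATG GGT TGA GCG GCT AAG CGA TGT AGA TGT GAT CAT — ATG at 14, stop TGA at 50 → 39 nt; ATG at 44, stop TGA at 50 → 9 nt.
Frame +3: CTA GAG ACC GTA TGT CTG CCG TTA CAA AAG AGG CAA GAC CCA TGG GTT GAG CGG CTA AGC GAT GTA GAT GTG ATC — no ATG→stop ORF.
Frame -1: ATG ATC ACA TCT ACA TCG CTT AGC CGC TCA ACC CAT GGG TCT TGC CTC TTT TGT AAC GGC AGA CAT ACG GTC TCT AGT — no ATG→stop ORF.
Frame -2: TGA TCA CAT CTA CAT CGC TTA GCC GCT CAA CCC ATG GGT CTT GCC TCT TTT GTA ACG GCA GAC ATA CGG TCT CTA GTA — no ATG→stop ORF.
Frame -3: GAT CAC ATC TAC ATC GCT TAG CCG CTC AAC CCA TGG GTC TTG CCT CTT TTG TAA CGG CAG ACA TAC GGT CTC TAG — no ATG→stop ORF.
Longest: frame +2, positions 14–52, 39 nt = 13 codons = 12 aa. → 12 amino acids.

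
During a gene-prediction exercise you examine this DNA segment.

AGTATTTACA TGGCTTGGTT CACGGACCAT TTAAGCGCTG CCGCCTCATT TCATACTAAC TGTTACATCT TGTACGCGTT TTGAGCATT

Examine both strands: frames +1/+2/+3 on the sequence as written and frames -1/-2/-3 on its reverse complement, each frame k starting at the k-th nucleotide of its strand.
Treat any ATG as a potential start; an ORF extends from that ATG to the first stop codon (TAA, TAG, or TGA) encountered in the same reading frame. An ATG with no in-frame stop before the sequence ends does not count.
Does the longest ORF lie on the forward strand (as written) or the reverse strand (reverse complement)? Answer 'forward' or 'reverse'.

forward

Reverse complement (5'→3'): AATGCTCAAAACGCGTACAAGATGTAACAGTTAGTATGAAATGAGGCGGCAGCGCTTAAATGGTCCGTGAACCAAGCCATGTAAATACT
Frame +1: AGT ATT TAC ATG GCT TGG TTC ACG GAC CAT TTA AGC GCT GCC GCC TCA TTT CAT ACT AAC TGT TAC ATC TTG TAC GCG TTT TGA GCA — ATG at 10, stop TGA at 82 → 75 nt.
Frame +2: GTA TTT ACA TGG CTT GGT TCA CGG ACC ATT TAA GCG CTG CCG CCT CAT TTC ATA CTA ACT GTT ACA TCT TGT ACG CGT TTT GAG CAT — no ATG→stop ORF.
Frame +3: TAT TTA CAT GGC TTG GTT CAC GGA CCA TTT AAG CGC TGC CGC CTC ATT TCA TAC TAA CTG TTA CAT CTT GTA CGC GTT TTG AGC ATT — no ATG→stop ORF.
Frame -1: AAT GCT CAA AAC GCG TAC AAG ATG TAA CAG TTA GTA TGA AAT GAG GCG GCA GCG CTT AAA TGG TCC GTG AAC CAA GCC ATG TAA ATA — ATG at 22, stop TAA at 25 → 6 nt; ATG at 79, stop TAA at 82 → 6 nt.
Frame -2: ATG CTC AAA ACG CGT ACA AGA TGT AAC AGT TAG TAT GAA ATG AGG CGG CAG CGC TTA AAT GGT CCG TGA ACC AAG CCA TGT AAA TAC — ATG at 2, stop TAG at 32 → 33 nt; ATG at 41, stop TGA at 68 → 30 nt.
Frame -3: TGC TCA AAA CGC GTA CAA GAT GTA ACA GTT AGT ATG AAA TGA GGC GGC AGC GCT TAA ATG GTC CGT GAA CCA AGC CAT GTA AAT ACT — ATG at 36, stop TGA at 42 → 9 nt.
Forward-strand max 75 nt; reverse-strand max 33 nt. The forward strand has the longer ORF.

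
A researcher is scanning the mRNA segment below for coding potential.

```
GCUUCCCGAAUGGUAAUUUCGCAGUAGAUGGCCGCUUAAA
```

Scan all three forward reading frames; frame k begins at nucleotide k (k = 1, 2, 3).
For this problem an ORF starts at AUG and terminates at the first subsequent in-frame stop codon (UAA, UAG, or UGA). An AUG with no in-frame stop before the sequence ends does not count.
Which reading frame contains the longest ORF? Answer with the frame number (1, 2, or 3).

Frame 1: GCU UCC CGA AUG GUA AUU UCG CAG UAG AUG GCC GCU UAA — AUG at 10, stop UAG at 25 → 18 nt; AUG at 28, stop UAA at 37 → 12 nt.
Frame 2: CUU CCC GAA UGG UAA UUU CGC AGU AGA UGG CCG CUU AAA — no AUG→stop ORF.
Frame 3: UUC CCG AAU GGU AAU UUC GCA GUA GAU GGC CGC UUA — no AUG→stop ORF.
Longest ORF is 18 nt in frame 1 (positions 10–27).

1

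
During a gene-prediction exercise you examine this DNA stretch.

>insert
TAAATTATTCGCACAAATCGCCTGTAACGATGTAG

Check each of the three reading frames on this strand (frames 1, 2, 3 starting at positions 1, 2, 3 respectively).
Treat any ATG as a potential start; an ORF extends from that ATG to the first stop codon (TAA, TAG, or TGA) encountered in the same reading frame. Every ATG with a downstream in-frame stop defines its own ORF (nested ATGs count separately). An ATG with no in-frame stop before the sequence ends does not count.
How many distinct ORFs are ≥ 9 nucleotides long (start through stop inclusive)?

0

Frame 1: TAA ATT ATT CGC ACA AAT CGC CTG TAA CGA TGT — no ATG→stop ORF.
Frame 2: AAA TTA TTC GCA CAA ATC GCC TGT AAC GAT GTA — no ATG→stop ORF.
Frame 3: AAT TAT TCG CAC AAA TCG CCT GTA ACG ATG TAG — ATG at 30, stop TAG at 33 → 6 nt.
No ORF reaches 9 nucleotides. Count = 0.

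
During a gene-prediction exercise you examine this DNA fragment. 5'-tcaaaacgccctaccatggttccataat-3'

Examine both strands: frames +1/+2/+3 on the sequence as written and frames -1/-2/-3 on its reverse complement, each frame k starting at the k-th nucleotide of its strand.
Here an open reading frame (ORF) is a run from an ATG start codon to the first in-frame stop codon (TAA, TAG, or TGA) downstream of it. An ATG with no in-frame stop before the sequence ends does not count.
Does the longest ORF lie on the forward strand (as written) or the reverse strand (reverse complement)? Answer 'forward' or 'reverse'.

Reverse complement (5'→3'): ATTATGGAACCATGGTAGGGCGTTTTGA
Frame +1: TCA AAA CGC CCT ACC ATG GTT CCA TAA — ATG at 16, stop TAA at 25 → 12 nt.
Frame +2: CAA AAC GCC CTA CCA TGG TTC CAT AAT — no ATG→stop ORF.
Frame +3: AAA ACG CCC TAC CAT GGT TCC ATA — no ATG→stop ORF.
Frame -1: ATT ATG GAA CCA TGG TAG GGC GTT TTG — ATG at 4, stop TAG at 16 → 15 nt.
Frame -2: TTA TGG AAC CAT GGT AGG GCG TTT TGA — no ATG→stop ORF.
Frame -3: TAT GGA ACC ATG GTA GGG CGT TTT — no ATG→stop ORF.
Forward-strand max 12 nt; reverse-strand max 15 nt. The reverse strand has the longer ORF.

reverse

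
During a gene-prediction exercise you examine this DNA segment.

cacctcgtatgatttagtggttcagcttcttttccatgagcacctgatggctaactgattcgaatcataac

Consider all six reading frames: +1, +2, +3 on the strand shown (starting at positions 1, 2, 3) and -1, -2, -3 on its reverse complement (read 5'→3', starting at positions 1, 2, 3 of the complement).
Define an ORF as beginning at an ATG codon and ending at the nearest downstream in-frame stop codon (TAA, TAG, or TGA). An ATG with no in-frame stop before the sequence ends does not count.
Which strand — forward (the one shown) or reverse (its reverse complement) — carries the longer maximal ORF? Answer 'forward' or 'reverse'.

reverse

Reverse complement (5'→3'): GTTATGATTCGAATCAGTTAGCCATCAGGTGCTCATGGAAAAGAAGCTGAACCACTAAATCATACGAGGTG
Frame +1: CAC CTC GTA TGA TTT AGT GGT TCA GCT TCT TTT CCA TGA GCA CCT GAT GGC TAA CTG ATT CGA ATC ATA — no ATG→stop ORF.
Frame +2: ACC TCG TAT GAT TTA GTG GTT CAG CTT CTT TTC CAT GAG CAC CTG ATG GCT AAC TGA TTC GAA TCA TAA — ATG at 47, stop TGA at 56 → 12 nt.
Frame +3: CCT CGT ATG ATT TAG TGG TTC AGC TTC TTT TCC ATG AGC ACC TGA TGG CTA ACT GAT TCG AAT CAT AAC — ATG at 9, stop TAG at 15 → 9 nt; ATG at 36, stop TGA at 45 → 12 nt.
Frame -1: GTT ATG ATT CGA ATC AGT TAG CCA TCA GGT GCT CAT GGA AAA GAA GCT GAA CCA CTA AAT CAT ACG AGG — ATG at 4, stop TAG at 19 → 18 nt.
Frame -2: TTA TGA TTC GAA TCA GTT AGC CAT CAG GTG CTC ATG GAA AAG AAG CTG AAC CAC TAA ATC ATA CGA GGT — ATG at 35, stop TAA at 56 → 24 nt.
Frame -3: TAT GAT TCG AAT CAG TTA GCC ATC AGG TGC TCA TGG AAA AGA AGC TGA ACC ACT AAA TCA TAC GAG GTG — no ATG→stop ORF.
Forward-strand max 12 nt; reverse-strand max 24 nt. The reverse strand has the longer ORF.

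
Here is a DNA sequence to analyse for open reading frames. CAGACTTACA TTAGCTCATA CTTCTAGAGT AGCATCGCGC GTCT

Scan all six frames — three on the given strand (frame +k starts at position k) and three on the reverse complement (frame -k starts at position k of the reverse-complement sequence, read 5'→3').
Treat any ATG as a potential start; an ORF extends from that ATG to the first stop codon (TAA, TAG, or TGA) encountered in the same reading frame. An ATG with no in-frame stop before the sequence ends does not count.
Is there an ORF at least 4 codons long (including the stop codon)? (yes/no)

yes

Reverse complement (5'→3'): AGACGCGCGATGCTACTCTAGAAGTATGAGCTAATGTAAGTCTG
Frame +1: CAG ACT TAC ATT AGC TCA TAC TTC TAG AGT AGC ATC GCG CGT — no ATG→stop ORF.
Frame +2: AGA CTT ACA TTA GCT CAT ACT TCT AGA GTA GCA TCG CGC GTC — no ATG→stop ORF.
Frame +3: GAC TTA CAT TAG CTC ATA CTT CTA GAG TAG CAT CGC GCG TCT — no ATG→stop ORF.
Frame -1: AGA CGC GCG ATG CTA CTC TAG AAG TAT GAG CTA ATG TAA GTC — ATG at 10, stop TAG at 19 → 12 nt; ATG at 34, stop TAA at 37 → 6 nt.
Frame -2: GAC GCG CGA TGC TAC TCT AGA AGT ATG AGC TAA TGT AAG TCT — ATG at 26, stop TAA at 32 → 9 nt.
Frame -3: ACG CGC GAT GCT ACT CTA GAA GTA TGA GCT AAT GTA AGT CTG — no ATG→stop ORF.
Frame -1 has an ORF of 4 codons (positions 10–21) ≥ 4, so yes.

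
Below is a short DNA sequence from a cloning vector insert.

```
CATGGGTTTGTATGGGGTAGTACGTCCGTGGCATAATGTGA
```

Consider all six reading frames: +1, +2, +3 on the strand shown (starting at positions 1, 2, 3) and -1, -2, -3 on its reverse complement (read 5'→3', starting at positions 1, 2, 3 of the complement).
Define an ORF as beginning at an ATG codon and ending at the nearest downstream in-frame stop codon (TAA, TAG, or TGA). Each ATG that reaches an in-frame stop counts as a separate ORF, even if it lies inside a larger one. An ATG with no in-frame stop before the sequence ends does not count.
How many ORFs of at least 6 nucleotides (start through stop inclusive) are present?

2

Reverse complement (5'→3'): TCACATTATGCCACGGACGTACTACCCCATACAAACCCATG
Frame +1: CAT GGG TTT GTA TGG GGT AGT ACG TCC GTG GCA TAA TGT — no ATG→stop ORF.
Frame +2: ATG GGT TTG TAT GGG GTA GTA CGT CCG TGG CAT AAT GTG — no ATG→stop ORF.
Frame +3: TGG GTT TGT ATG GGG TAG TAC GTC CGT GGC ATA ATG TGA — ATG at 12, stop TAG at 18 → 9 nt; ATG at 36, stop TGA at 39 → 6 nt.
Frame -1: TCA CAT TAT GCC ACG GAC GTA CTA CCC CAT ACA AAC CCA — no ATG→stop ORF.
Frame -2: CAC ATT ATG CCA CGG ACG TAC TAC CCC ATA CAA ACC CAT — no ATG→stop ORF.
Frame -3: ACA TTA TGC CAC GGA CGT ACT ACC CCA TAC AAA CCC ATG — no ATG→stop ORF.
ORFs ≥ 6 nucleotides: frame +3 12–20 (9 nucleotides), frame +3 36–41 (6 nucleotides). Count = 2.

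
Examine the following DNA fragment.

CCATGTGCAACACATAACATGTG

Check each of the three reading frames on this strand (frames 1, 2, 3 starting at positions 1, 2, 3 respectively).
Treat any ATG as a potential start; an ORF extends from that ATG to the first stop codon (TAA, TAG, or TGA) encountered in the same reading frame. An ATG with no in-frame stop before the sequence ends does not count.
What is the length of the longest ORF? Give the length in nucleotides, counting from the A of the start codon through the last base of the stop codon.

Frame 1: CCA TGT GCA ACA CAT AAC ATG — no ATG→stop ORF.
Frame 2: CAT GTG CAA CAC ATA ACA TGT — no ATG→stop ORF.
Frame 3: ATG TGC AAC ACA TAA CAT GTG — ATG at 3, stop TAA at 15 → 15 nt.
Longest: frame 3, positions 3–17, 15 nt = 5 codons = 4 aa. → 15 nucleotides.

15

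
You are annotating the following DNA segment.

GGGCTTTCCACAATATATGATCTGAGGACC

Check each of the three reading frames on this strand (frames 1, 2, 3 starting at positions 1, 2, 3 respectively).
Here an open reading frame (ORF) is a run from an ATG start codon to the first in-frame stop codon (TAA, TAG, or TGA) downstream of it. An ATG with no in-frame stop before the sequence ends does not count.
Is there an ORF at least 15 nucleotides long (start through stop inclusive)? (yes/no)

no

Frame 1: GGG CTT TCC ACA ATA TAT GAT CTG AGG ACC — no ATG→stop ORF.
Frame 2: GGC TTT CCA CAA TAT ATG ATC TGA GGA — ATG at 17, stop TGA at 23 → 9 nt.
Frame 3: GCT TTC CAC AAT ATA TGA TCT GAG GAC — no ATG→stop ORF.
Largest ORF found is 9 nucleotides < 15, so no.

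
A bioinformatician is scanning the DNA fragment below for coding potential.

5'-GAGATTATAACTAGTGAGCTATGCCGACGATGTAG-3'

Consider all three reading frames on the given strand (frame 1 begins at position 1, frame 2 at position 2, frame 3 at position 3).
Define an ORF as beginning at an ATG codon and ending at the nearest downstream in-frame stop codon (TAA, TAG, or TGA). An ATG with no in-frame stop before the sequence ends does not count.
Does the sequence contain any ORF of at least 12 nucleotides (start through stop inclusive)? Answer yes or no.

yes

Frame 1: GAG ATT ATA ACT AGT GAG CTA TGC CGA CGA TGT — no ATG→stop ORF.
Frame 2: AGA TTA TAA CTA GTG AGC TAT GCC GAC GAT GTA — no ATG→stop ORF.
Frame 3: GAT TAT AAC TAG TGA GCT ATG CCG ACG ATG TAG — ATG at 21, stop TAG at 33 → 15 nt; ATG at 30, stop TAG at 33 → 6 nt.
Frame 3 has an ORF of 15 nucleotides (positions 21–35) ≥ 12, so yes.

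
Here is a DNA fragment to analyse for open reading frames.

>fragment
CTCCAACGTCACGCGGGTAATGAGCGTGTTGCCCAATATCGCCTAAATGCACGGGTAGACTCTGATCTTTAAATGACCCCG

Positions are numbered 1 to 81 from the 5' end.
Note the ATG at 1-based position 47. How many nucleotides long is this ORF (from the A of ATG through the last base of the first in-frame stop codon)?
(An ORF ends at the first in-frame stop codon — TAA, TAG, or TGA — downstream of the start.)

12

Codons from position 47: ATG (47–49), CAC (50–52), GGG (53–55), TAG (56–58).
TAG is the first in-frame stop; ORF spans 47–58, 12 nucleotides.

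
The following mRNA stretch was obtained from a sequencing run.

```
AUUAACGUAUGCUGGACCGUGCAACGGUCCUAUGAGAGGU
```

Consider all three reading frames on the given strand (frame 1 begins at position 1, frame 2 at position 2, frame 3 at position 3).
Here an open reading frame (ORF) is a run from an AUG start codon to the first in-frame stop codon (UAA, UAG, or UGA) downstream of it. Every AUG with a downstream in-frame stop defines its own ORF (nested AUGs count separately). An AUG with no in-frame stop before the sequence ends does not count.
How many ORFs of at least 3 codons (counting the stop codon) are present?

Frame 1: AUU AAC GUA UGC UGG ACC GUG CAA CGG UCC UAU GAG AGG — no AUG→stop ORF.
Frame 2: UUA ACG UAU GCU GGA CCG UGC AAC GGU CCU AUG AGA GGU — no AUG→stop ORF.
Frame 3: UAA CGU AUG CUG GAC CGU GCA ACG GUC CUA UGA GAG — AUG at 9, stop UGA at 33 → 27 nt.
ORFs ≥ 3 codons: frame 3 9–35 (9 codons). Count = 1.

1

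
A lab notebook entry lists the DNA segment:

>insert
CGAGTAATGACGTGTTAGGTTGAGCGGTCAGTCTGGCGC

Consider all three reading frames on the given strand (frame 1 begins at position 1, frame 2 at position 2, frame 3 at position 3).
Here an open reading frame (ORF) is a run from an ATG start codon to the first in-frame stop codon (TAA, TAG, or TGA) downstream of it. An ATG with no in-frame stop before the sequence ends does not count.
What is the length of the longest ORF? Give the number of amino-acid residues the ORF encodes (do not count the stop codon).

3

Frame 1: CGA GTA ATG ACG TGT TAG GTT GAG CGG TCA GTC TGG CGC — ATG at 7, stop TAG at 16 → 12 nt.
Frame 2: GAG TAA TGA CGT GTT AGG TTG AGC GGT CAG TCT GGC — no ATG→stop ORF.
Frame 3: AGT AAT GAC GTG TTA GGT TGA GCG GTC AGT CTG GCG — no ATG→stop ORF.
Longest: frame 1, positions 7–18, 12 nt = 4 codons = 3 aa. → 3 amino acids.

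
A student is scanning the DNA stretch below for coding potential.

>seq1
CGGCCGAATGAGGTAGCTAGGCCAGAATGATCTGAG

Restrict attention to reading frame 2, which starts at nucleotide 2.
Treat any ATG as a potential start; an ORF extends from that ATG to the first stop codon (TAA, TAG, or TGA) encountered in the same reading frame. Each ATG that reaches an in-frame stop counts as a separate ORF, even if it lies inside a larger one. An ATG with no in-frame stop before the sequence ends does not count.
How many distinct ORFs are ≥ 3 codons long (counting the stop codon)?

1

Frame 2: GGC CGA ATG AGG TAG CTA GGC CAG AAT GAT CTG — ATG at 8, stop TAG at 14 → 9 nt.
ORFs ≥ 3 codons: frame 2 8–16 (3 codons). Count = 1.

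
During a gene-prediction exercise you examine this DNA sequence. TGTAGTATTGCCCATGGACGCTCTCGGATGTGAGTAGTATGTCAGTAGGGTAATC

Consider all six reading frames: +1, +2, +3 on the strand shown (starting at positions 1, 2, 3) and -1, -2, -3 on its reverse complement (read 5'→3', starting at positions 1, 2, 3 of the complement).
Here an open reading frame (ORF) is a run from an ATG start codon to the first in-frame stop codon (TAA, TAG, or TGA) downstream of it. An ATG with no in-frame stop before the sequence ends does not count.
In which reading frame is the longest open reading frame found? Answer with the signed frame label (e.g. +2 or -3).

+2

Reverse complement (5'→3'): GATTACCCTACTGACATACTACTCACATCCGAGAGCGTCCATGGGCAATACTACA
Frame +1: TGT AGT ATT GCC CAT GGA CGC TCT CGG ATG TGA GTA GTA TGT CAG TAG GGT AAT — ATG at 28, stop TGA at 31 → 6 nt.
Frame +2: GTA GTA TTG CCC ATG GAC GCT CTC GGA TGT GAG TAG TAT GTC AGT AGG GTA ATC — ATG at 14, stop TAG at 35 → 24 nt.
Frame +3: TAG TAT TGC CCA TGG ACG CTC TCG GAT GTG AGT AGT ATG TCA GTA GGG TAA — ATG at 39, stop TAA at 51 → 15 nt.
Frame -1: GAT TAC CCT ACT GAC ATA CTA CTC ACA TCC GAG AGC GTC CAT GGG CAA TAC TAC — no ATG→stop ORF.
Frame -2: ATT ACC CTA CTG ACA TAC TAC TCA CAT CCG AGA GCG TCC ATG GGC AAT ACT ACA — no ATG→stop ORF.
Frame -3: TTA CCC TAC TGA CAT ACT ACT CAC ATC CGA GAG CGT CCA TGG GCA ATA CTA — no ATG→stop ORF.
Longest ORF is 24 nt in frame +2 (positions 14–37).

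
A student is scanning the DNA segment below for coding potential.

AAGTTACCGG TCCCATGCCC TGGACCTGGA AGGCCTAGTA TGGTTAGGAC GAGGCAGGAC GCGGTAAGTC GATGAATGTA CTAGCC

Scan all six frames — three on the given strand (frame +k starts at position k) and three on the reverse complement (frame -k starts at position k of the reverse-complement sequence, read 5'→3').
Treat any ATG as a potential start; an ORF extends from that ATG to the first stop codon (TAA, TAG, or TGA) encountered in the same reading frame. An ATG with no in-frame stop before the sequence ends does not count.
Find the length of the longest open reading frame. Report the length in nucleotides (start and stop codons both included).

Reverse complement (5'→3'): GGCTAGTACATTCATCGACTTACCGCGTCCTGCCTCGTCCTAACCATACTAGGCCTTCCAGGTCCAGGGCATGGGACCGGTAACTT
Frame +1: AAG TTA CCG GTC CCA TGC CCT GGA CCT GGA AGG CCT AGT ATG GTT AGG ACG AGG CAG GAC GCG GTA AGT CGA TGA ATG TAC TAG — ATG at 40, stop TGA at 73 → 36 nt; ATG at 76, stop TAG at 82 → 9 nt.
Frame +2: AGT TAC CGG TCC CAT GCC CTG GAC CTG GAA GGC CTA GTA TGG TTA GGA CGA GGC AGG ACG CGG TAA GTC GAT GAA TGT ACT AGC — no ATG→stop ORF.
Frame +3: GTT ACC GGT CCC ATG CCC TGG ACC TGG AAG GCC TAG TAT GGT TAG GAC GAG GCA GGA CGC GGT AAG TCG ATG AAT GTA CTA GCC — ATG at 15, stop TAG at 36 → 24 nt.
Frame -1: GGC TAG TAC ATT CAT CGA CTT ACC GCG TCC TGC CTC GTC CTA ACC ATA CTA GGC CTT CCA GGT CCA GGG CAT GGG ACC GGT AAC — no ATG→stop ORF.
Frame -2: GCT AGT ACA TTC ATC GAC TTA CCG CGT CCT GCC TCG TCC TAA CCA TAC TAG GCC TTC CAG GTC CAG GGC ATG GGA CCG GTA ACT — no ATG→stop ORF.
Frame -3: CTA GTA CAT TCA TCG ACT TAC CGC GTC CTG CCT CGT CCT AAC CAT ACT AGG CCT TCC AGG TCC AGG GCA TGG GAC CGG TAA CTT — no ATG→stop ORF.
Longest: frame +1, positions 40–75, 36 nt = 12 codons = 11 aa. → 36 nucleotides.

36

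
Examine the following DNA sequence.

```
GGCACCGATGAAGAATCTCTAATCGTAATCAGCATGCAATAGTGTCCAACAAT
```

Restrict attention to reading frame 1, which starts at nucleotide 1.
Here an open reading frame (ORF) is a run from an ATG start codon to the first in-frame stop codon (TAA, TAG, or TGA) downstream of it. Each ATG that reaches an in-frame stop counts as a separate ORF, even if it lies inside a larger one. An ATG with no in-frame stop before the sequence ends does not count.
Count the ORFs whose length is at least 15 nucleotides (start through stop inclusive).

Frame 1: GGC ACC GAT GAA GAA TCT CTA ATC GTA ATC AGC ATG CAA TAG TGT CCA ACA — ATG at 34, stop TAG at 40 → 9 nt.
No ORF reaches 15 nucleotides. Count = 0.

0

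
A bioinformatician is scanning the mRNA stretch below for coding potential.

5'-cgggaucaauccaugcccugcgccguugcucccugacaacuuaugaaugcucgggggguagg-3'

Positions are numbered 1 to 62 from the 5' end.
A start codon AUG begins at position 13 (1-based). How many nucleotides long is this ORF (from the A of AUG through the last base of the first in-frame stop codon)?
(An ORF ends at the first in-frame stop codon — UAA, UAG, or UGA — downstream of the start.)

Codons from position 13: AUG (13–15), CCC (16–18), UGC (19–21), GCC (22–24), GUU (25–27), GCU (28–30), CCC (31–33), UGA (34–36).
UGA is the first in-frame stop; ORF spans 13–36, 24 nucleotides.

24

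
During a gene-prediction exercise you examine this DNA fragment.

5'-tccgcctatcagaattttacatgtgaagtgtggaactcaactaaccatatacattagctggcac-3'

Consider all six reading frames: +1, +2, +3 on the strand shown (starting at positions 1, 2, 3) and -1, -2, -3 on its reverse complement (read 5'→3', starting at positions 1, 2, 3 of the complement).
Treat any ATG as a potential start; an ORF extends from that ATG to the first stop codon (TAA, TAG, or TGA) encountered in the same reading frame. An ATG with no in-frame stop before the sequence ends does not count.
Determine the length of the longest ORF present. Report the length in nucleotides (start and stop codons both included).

18

Reverse complement (5'→3'): GTGCCAGCTAATGTATATGGTTAGTTGAGTTCCACACTTCACATGTAAAATTCTGATAGGCGGA
Frame +1: TCC GCC TAT CAG AAT TTT ACA TGT GAA GTG TGG AAC TCA ACT AAC CAT ATA CAT TAG CTG GCA — no ATG→stop ORF.
Frame +2: CCG CCT ATC AGA ATT TTA CAT GTG AAG TGT GGA ACT CAA CTA ACC ATA TAC ATT AGC TGG CAC — no ATG→stop ORF.
Frame +3: CGC CTA TCA GAA TTT TAC ATG TGA AGT GTG GAA CTC AAC TAA CCA TAT ACA TTA GCT GGC — ATG at 21, stop TGA at 24 → 6 nt.
Frame -1: GTG CCA GCT AAT GTA TAT GGT TAG TTG AGT TCC ACA CTT CAC ATG TAA AAT TCT GAT AGG CGG — ATG at 43, stop TAA at 46 → 6 nt.
Frame -2: TGC CAG CTA ATG TAT ATG GTT AGT TGA GTT CCA CAC TTC ACA TGT AAA ATT CTG ATA GGC GGA — ATG at 11, stop TGA at 26 → 18 nt; ATG at 17, stop TGA at 26 → 12 nt.
Frame -3: GCC AGC TAA TGT ATA TGG TTA GTT GAG TTC CAC ACT TCA CAT GTA AAA TTC TGA TAG GCG — no ATG→stop ORF.
Longest: frame -2, positions 11–28, 18 nt = 6 codons = 5 aa. → 18 nucleotides.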